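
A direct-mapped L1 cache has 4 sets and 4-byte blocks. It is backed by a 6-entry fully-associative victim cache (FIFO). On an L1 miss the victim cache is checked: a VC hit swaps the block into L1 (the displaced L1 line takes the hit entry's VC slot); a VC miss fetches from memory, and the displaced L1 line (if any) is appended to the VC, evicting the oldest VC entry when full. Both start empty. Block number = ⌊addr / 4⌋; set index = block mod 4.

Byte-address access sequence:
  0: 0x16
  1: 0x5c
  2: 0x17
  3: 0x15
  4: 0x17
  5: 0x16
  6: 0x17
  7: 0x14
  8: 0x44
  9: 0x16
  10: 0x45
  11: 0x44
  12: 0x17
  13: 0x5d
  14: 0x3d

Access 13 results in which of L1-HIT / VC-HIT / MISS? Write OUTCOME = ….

  [0] addr=0x16 blk=5 s=1: MISS | VC []
  [1] addr=0x5c blk=23 s=3: MISS | VC []
  [2] addr=0x17 blk=5 s=1: L1-HIT | VC []
  [3] addr=0x15 blk=5 s=1: L1-HIT | VC []
  [4] addr=0x17 blk=5 s=1: L1-HIT | VC []
  [5] addr=0x16 blk=5 s=1: L1-HIT | VC []
  [6] addr=0x17 blk=5 s=1: L1-HIT | VC []
  [7] addr=0x14 blk=5 s=1: L1-HIT | VC []
  [8] addr=0x44 blk=17 s=1: MISS | VC [5]
  [9] addr=0x16 blk=5 s=1: VC-HIT | VC [17]
  [10] addr=0x45 blk=17 s=1: VC-HIT | VC [5]
  [11] addr=0x44 blk=17 s=1: L1-HIT | VC [5]
  [12] addr=0x17 blk=5 s=1: VC-HIT | VC [17]
  [13] addr=0x5d blk=23 s=3: L1-HIT | VC [17]
  [14] addr=0x3d blk=15 s=3: MISS | VC [17, 23]

OUTCOME = L1-HIT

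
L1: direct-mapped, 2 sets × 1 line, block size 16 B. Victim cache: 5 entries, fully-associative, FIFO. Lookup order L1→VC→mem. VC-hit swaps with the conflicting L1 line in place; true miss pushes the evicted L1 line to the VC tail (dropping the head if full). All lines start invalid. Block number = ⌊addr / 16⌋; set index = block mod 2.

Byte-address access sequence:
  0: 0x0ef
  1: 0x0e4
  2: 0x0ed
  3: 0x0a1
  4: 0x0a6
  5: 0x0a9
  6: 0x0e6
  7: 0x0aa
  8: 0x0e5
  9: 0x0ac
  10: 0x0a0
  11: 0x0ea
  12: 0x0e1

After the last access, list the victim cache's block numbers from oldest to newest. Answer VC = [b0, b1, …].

  [0] addr=0xef blk=14 s=0: MISS | VC []
  [1] addr=0xe4 blk=14 s=0: L1-HIT | VC []
  [2] addr=0xed blk=14 s=0: L1-HIT | VC []
  [3] addr=0xa1 blk=10 s=0: MISS | VC [14]
  [4] addr=0xa6 blk=10 s=0: L1-HIT | VC [14]
  [5] addr=0xa9 blk=10 s=0: L1-HIT | VC [14]
  [6] addr=0xe6 blk=14 s=0: VC-HIT | VC [10]
  [7] addr=0xaa blk=10 s=0: VC-HIT | VC [14]
  [8] addr=0xe5 blk=14 s=0: VC-HIT | VC [10]
  [9] addr=0xac blk=10 s=0: VC-HIT | VC [14]
  [10] addr=0xa0 blk=10 s=0: L1-HIT | VC [14]
  [11] addr=0xea blk=14 s=0: VC-HIT | VC [10]
  [12] addr=0xe1 blk=14 s=0: L1-HIT | VC [10]

VC = [10]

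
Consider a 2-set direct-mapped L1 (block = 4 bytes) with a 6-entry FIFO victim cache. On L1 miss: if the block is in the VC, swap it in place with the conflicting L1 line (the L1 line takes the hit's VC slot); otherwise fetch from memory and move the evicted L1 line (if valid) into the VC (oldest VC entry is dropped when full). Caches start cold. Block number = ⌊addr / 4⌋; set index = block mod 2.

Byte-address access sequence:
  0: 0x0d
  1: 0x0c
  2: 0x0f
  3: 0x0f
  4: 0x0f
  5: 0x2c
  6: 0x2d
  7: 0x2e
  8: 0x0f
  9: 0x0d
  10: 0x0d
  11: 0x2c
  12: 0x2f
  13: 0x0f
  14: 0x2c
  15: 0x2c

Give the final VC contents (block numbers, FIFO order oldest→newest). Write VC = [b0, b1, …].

VC = [3]

  [0] addr=0xd blk=3 s=1: MISS | VC []
  [1] addr=0xc blk=3 s=1: L1-HIT | VC []
  [2] addr=0xf blk=3 s=1: L1-HIT | VC []
  [3] addr=0xf blk=3 s=1: L1-HIT | VC []
  [4] addr=0xf blk=3 s=1: L1-HIT | VC []
  [5] addr=0x2c blk=11 s=1: MISS | VC [3]
  [6] addr=0x2d blk=11 s=1: L1-HIT | VC [3]
  [7] addr=0x2e blk=11 s=1: L1-HIT | VC [3]
  [8] addr=0xf blk=3 s=1: VC-HIT | VC [11]
  [9] addr=0xd blk=3 s=1: L1-HIT | VC [11]
  [10] addr=0xd blk=3 s=1: L1-HIT | VC [11]
  [11] addr=0x2c blk=11 s=1: VC-HIT | VC [3]
  [12] addr=0x2f blk=11 s=1: L1-HIT | VC [3]
  [13] addr=0xf blk=3 s=1: VC-HIT | VC [11]
  [14] addr=0x2c blk=11 s=1: VC-HIT | VC [3]
  [15] addr=0x2c blk=11 s=1: L1-HIT | VC [3]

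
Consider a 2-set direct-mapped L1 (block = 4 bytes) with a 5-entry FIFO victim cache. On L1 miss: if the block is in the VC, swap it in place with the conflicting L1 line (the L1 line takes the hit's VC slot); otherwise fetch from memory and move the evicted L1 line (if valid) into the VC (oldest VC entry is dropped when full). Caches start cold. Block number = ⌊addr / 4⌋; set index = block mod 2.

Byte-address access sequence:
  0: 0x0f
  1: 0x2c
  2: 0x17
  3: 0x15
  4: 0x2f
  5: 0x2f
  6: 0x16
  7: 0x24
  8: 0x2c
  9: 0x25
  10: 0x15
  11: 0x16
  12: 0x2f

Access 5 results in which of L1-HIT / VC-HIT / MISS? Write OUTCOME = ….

#0 0xf→b3/s1 MISS; vc=[]
#1 0x2c→b11/s1 MISS; vc=[3]
#2 0x17→b5/s1 MISS; vc=[3,11]
#3 0x15→b5/s1 L1-HIT; vc=[3,11]
#4 0x2f→b11/s1 VC-HIT; vc=[3,5]
#5 0x2f→b11/s1 L1-HIT; vc=[3,5]
#6 0x16→b5/s1 VC-HIT; vc=[3,11]
#7 0x24→b9/s1 MISS; vc=[3,11,5]
#8 0x2c→b11/s1 VC-HIT; vc=[3,9,5]
#9 0x25→b9/s1 VC-HIT; vc=[3,11,5]
#10 0x15→b5/s1 VC-HIT; vc=[3,11,9]
#11 0x16→b5/s1 L1-HIT; vc=[3,11,9]
#12 0x2f→b11/s1 VC-HIT; vc=[3,5,9]

OUTCOME = L1-HIT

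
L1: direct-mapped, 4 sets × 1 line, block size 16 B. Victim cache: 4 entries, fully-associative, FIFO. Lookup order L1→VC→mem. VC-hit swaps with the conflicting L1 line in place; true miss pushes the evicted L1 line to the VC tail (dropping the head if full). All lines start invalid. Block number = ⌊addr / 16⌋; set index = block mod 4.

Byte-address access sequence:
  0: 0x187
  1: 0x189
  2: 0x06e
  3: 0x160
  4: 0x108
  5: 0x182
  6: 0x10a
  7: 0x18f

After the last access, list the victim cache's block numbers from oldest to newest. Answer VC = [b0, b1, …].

0: 0x187 (blk 24, set 0) → MISS  vc=[]
1: 0x189 (blk 24, set 0) → L1-HIT  vc=[]
2: 0x6e (blk 6, set 2) → MISS  vc=[]
3: 0x160 (blk 22, set 2) → MISS  vc=[6]
4: 0x108 (blk 16, set 0) → MISS  vc=[6, 24]
5: 0x182 (blk 24, set 0) → VC-HIT  vc=[6, 16]
6: 0x10a (blk 16, set 0) → VC-HIT  vc=[6, 24]
7: 0x18f (blk 24, set 0) → VC-HIT  vc=[6, 16]

VC = [6, 16]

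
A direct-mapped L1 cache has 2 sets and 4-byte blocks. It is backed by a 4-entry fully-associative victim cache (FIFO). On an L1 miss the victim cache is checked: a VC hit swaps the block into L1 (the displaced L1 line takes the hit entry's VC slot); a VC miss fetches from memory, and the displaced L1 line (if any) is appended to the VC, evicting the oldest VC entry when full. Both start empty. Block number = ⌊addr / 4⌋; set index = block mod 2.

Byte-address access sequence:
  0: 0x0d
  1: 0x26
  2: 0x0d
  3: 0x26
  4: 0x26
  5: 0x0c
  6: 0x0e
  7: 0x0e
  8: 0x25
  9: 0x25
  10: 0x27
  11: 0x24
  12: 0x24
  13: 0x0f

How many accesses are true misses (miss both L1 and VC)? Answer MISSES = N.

#0 0xd→b3/s1 MISS; vc=[]
#1 0x26→b9/s1 MISS; vc=[3]
#2 0xd→b3/s1 VC-HIT; vc=[9]
#3 0x26→b9/s1 VC-HIT; vc=[3]
#4 0x26→b9/s1 L1-HIT; vc=[3]
#5 0xc→b3/s1 VC-HIT; vc=[9]
#6 0xe→b3/s1 L1-HIT; vc=[9]
#7 0xe→b3/s1 L1-HIT; vc=[9]
#8 0x25→b9/s1 VC-HIT; vc=[3]
#9 0x25→b9/s1 L1-HIT; vc=[3]
#10 0x27→b9/s1 L1-HIT; vc=[3]
#11 0x24→b9/s1 L1-HIT; vc=[3]
#12 0x24→b9/s1 L1-HIT; vc=[3]
#13 0xf→b3/s1 VC-HIT; vc=[9]

MISSES = 2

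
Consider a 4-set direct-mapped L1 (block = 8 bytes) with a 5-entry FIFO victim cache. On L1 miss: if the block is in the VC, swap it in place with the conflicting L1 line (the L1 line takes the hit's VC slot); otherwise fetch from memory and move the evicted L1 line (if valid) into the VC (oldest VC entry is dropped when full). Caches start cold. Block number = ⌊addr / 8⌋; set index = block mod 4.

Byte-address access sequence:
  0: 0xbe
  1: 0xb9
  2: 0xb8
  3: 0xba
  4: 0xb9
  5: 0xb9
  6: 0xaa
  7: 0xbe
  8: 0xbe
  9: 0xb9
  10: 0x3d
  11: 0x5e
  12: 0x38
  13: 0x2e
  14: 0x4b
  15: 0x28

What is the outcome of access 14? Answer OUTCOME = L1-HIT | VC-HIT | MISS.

OUTCOME = MISS

#0 0xbe→b23/s3 MISS; vc=[]
#1 0xb9→b23/s3 L1-HIT; vc=[]
#2 0xb8→b23/s3 L1-HIT; vc=[]
#3 0xba→b23/s3 L1-HIT; vc=[]
#4 0xb9→b23/s3 L1-HIT; vc=[]
#5 0xb9→b23/s3 L1-HIT; vc=[]
#6 0xaa→b21/s1 MISS; vc=[]
#7 0xbe→b23/s3 L1-HIT; vc=[]
#8 0xbe→b23/s3 L1-HIT; vc=[]
#9 0xb9→b23/s3 L1-HIT; vc=[]
#10 0x3d→b7/s3 MISS; vc=[23]
#11 0x5e→b11/s3 MISS; vc=[23,7]
#12 0x38→b7/s3 VC-HIT; vc=[23,11]
#13 0x2e→b5/s1 MISS; vc=[23,11,21]
#14 0x4b→b9/s1 MISS; vc=[23,11,21,5]
#15 0x28→b5/s1 VC-HIT; vc=[23,11,21,9]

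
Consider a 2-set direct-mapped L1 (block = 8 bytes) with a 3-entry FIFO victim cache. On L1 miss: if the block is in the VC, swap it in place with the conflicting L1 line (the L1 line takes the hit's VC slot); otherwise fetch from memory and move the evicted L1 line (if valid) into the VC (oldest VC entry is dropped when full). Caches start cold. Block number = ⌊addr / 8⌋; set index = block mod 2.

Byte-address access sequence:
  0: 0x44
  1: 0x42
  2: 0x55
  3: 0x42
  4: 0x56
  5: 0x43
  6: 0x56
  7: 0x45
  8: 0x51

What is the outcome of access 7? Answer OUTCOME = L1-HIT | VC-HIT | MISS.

  [0] addr=0x44 blk=8 s=0: MISS | VC []
  [1] addr=0x42 blk=8 s=0: L1-HIT | VC []
  [2] addr=0x55 blk=10 s=0: MISS | VC [8]
  [3] addr=0x42 blk=8 s=0: VC-HIT | VC [10]
  [4] addr=0x56 blk=10 s=0: VC-HIT | VC [8]
  [5] addr=0x43 blk=8 s=0: VC-HIT | VC [10]
  [6] addr=0x56 blk=10 s=0: VC-HIT | VC [8]
  [7] addr=0x45 blk=8 s=0: VC-HIT | VC [10]
  [8] addr=0x51 blk=10 s=0: VC-HIT | VC [8]

OUTCOME = VC-HIT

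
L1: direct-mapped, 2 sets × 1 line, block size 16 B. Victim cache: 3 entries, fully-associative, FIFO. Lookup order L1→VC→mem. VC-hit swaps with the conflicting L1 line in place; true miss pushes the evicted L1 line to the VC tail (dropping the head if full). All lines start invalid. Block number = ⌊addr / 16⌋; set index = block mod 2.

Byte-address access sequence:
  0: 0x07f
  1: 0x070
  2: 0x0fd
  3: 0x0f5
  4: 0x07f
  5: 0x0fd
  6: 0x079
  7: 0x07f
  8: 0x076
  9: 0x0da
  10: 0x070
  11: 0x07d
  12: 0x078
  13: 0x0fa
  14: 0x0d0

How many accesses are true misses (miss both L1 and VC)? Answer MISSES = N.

MISSES = 3

#0 0x7f→b7/s1 MISS; vc=[]
#1 0x70→b7/s1 L1-HIT; vc=[]
#2 0xfd→b15/s1 MISS; vc=[7]
#3 0xf5→b15/s1 L1-HIT; vc=[7]
#4 0x7f→b7/s1 VC-HIT; vc=[15]
#5 0xfd→b15/s1 VC-HIT; vc=[7]
#6 0x79→b7/s1 VC-HIT; vc=[15]
#7 0x7f→b7/s1 L1-HIT; vc=[15]
#8 0x76→b7/s1 L1-HIT; vc=[15]
#9 0xda→b13/s1 MISS; vc=[15,7]
#10 0x70→b7/s1 VC-HIT; vc=[15,13]
#11 0x7d→b7/s1 L1-HIT; vc=[15,13]
#12 0x78→b7/s1 L1-HIT; vc=[15,13]
#13 0xfa→b15/s1 VC-HIT; vc=[7,13]
#14 0xd0→b13/s1 VC-HIT; vc=[7,15]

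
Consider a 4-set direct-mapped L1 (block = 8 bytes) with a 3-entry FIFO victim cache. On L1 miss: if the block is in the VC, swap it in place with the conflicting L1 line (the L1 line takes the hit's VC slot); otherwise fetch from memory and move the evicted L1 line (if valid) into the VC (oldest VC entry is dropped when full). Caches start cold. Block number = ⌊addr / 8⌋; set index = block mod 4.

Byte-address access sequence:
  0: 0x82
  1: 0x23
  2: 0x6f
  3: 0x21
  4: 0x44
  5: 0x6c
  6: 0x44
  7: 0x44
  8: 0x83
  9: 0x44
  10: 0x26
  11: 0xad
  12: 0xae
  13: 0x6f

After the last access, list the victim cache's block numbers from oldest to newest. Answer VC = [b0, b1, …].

0: 0x82 (blk 16, set 0) → MISS  vc=[]
1: 0x23 (blk 4, set 0) → MISS  vc=[16]
2: 0x6f (blk 13, set 1) → MISS  vc=[16]
3: 0x21 (blk 4, set 0) → L1-HIT  vc=[16]
4: 0x44 (blk 8, set 0) → MISS  vc=[16, 4]
5: 0x6c (blk 13, set 1) → L1-HIT  vc=[16, 4]
6: 0x44 (blk 8, set 0) → L1-HIT  vc=[16, 4]
7: 0x44 (blk 8, set 0) → L1-HIT  vc=[16, 4]
8: 0x83 (blk 16, set 0) → VC-HIT  vc=[8, 4]
9: 0x44 (blk 8, set 0) → VC-HIT  vc=[16, 4]
10: 0x26 (blk 4, set 0) → VC-HIT  vc=[16, 8]
11: 0xad (blk 21, set 1) → MISS  vc=[16, 8, 13]
12: 0xae (blk 21, set 1) → L1-HIT  vc=[16, 8, 13]
13: 0x6f (blk 13, set 1) → VC-HIT  vc=[16, 8, 21]

VC = [16, 8, 21]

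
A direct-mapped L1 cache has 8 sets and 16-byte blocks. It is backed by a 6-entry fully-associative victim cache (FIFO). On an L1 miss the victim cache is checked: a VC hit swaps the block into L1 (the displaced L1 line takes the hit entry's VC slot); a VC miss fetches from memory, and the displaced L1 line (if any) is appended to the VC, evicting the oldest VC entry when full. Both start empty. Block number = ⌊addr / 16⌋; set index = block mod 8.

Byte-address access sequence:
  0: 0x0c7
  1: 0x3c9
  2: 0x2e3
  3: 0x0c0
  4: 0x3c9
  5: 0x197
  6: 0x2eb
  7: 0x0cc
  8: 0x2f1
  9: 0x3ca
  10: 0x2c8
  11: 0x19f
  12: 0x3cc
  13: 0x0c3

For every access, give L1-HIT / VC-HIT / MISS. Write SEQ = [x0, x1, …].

  [0] addr=0xc7 blk=12 s=4: MISS | VC []
  [1] addr=0x3c9 blk=60 s=4: MISS | VC [12]
  [2] addr=0x2e3 blk=46 s=6: MISS | VC [12]
  [3] addr=0xc0 blk=12 s=4: VC-HIT | VC [60]
  [4] addr=0x3c9 blk=60 s=4: VC-HIT | VC [12]
  [5] addr=0x197 blk=25 s=1: MISS | VC [12]
  [6] addr=0x2eb blk=46 s=6: L1-HIT | VC [12]
  [7] addr=0xcc blk=12 s=4: VC-HIT | VC [60]
  [8] addr=0x2f1 blk=47 s=7: MISS | VC [60]
  [9] addr=0x3ca blk=60 s=4: VC-HIT | VC [12]
  [10] addr=0x2c8 blk=44 s=4: MISS | VC [12, 60]
  [11] addr=0x19f blk=25 s=1: L1-HIT | VC [12, 60]
  [12] addr=0x3cc blk=60 s=4: VC-HIT | VC [12, 44]
  [13] addr=0xc3 blk=12 s=4: VC-HIT | VC [60, 44]

SEQ = [MISS, MISS, MISS, VC-HIT, VC-HIT, MISS, L1-HIT, VC-HIT, MISS, VC-HIT, MISS, L1-HIT, VC-HIT, VC-HIT]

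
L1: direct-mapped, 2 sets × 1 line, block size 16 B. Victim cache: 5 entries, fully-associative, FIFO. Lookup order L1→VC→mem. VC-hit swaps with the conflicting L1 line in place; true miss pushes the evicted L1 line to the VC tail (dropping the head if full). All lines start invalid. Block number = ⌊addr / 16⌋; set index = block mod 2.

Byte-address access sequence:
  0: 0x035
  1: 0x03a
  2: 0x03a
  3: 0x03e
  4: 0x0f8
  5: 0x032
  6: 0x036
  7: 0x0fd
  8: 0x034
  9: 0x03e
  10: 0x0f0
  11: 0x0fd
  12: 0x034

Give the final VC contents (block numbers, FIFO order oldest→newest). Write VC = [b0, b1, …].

0: 0x35 (blk 3, set 1) → MISS  vc=[]
1: 0x3a (blk 3, set 1) → L1-HIT  vc=[]
2: 0x3a (blk 3, set 1) → L1-HIT  vc=[]
3: 0x3e (blk 3, set 1) → L1-HIT  vc=[]
4: 0xf8 (blk 15, set 1) → MISS  vc=[3]
5: 0x32 (blk 3, set 1) → VC-HIT  vc=[15]
6: 0x36 (blk 3, set 1) → L1-HIT  vc=[15]
7: 0xfd (blk 15, set 1) → VC-HIT  vc=[3]
8: 0x34 (blk 3, set 1) → VC-HIT  vc=[15]
9: 0x3e (blk 3, set 1) → L1-HIT  vc=[15]
10: 0xf0 (blk 15, set 1) → VC-HIT  vc=[3]
11: 0xfd (blk 15, set 1) → L1-HIT  vc=[3]
12: 0x34 (blk 3, set 1) → VC-HIT  vc=[15]

VC = [15]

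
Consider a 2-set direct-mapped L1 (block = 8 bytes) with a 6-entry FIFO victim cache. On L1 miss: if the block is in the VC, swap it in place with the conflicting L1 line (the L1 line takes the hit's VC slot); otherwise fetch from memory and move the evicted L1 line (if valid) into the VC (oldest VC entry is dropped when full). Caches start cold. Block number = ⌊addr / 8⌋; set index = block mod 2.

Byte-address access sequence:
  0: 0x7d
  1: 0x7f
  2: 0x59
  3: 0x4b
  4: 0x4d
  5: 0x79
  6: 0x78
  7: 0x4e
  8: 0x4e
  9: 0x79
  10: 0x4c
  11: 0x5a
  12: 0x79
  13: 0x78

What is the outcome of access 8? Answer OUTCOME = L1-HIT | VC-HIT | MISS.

OUTCOME = L1-HIT

0: 0x7d (blk 15, set 1) → MISS  vc=[]
1: 0x7f (blk 15, set 1) → L1-HIT  vc=[]
2: 0x59 (blk 11, set 1) → MISS  vc=[15]
3: 0x4b (blk 9, set 1) → MISS  vc=[15, 11]
4: 0x4d (blk 9, set 1) → L1-HIT  vc=[15, 11]
5: 0x79 (blk 15, set 1) → VC-HIT  vc=[9, 11]
6: 0x78 (blk 15, set 1) → L1-HIT  vc=[9, 11]
7: 0x4e (blk 9, set 1) → VC-HIT  vc=[15, 11]
8: 0x4e (blk 9, set 1) → L1-HIT  vc=[15, 11]
9: 0x79 (blk 15, set 1) → VC-HIT  vc=[9, 11]
10: 0x4c (blk 9, set 1) → VC-HIT  vc=[15, 11]
11: 0x5a (blk 11, set 1) → VC-HIT  vc=[15, 9]
12: 0x79 (blk 15, set 1) → VC-HIT  vc=[11, 9]
13: 0x78 (blk 15, set 1) → L1-HIT  vc=[11, 9]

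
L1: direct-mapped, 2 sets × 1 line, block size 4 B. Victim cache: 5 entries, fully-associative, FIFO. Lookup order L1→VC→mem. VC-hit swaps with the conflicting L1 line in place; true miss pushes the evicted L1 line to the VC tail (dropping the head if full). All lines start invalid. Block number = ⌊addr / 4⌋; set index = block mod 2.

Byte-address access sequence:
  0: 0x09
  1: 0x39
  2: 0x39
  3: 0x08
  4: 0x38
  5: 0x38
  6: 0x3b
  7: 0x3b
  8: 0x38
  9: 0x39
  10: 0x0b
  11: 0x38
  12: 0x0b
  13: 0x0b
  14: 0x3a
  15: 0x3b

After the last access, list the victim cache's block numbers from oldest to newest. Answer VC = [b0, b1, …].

#0 0x9→b2/s0 MISS; vc=[]
#1 0x39→b14/s0 MISS; vc=[2]
#2 0x39→b14/s0 L1-HIT; vc=[2]
#3 0x8→b2/s0 VC-HIT; vc=[14]
#4 0x38→b14/s0 VC-HIT; vc=[2]
#5 0x38→b14/s0 L1-HIT; vc=[2]
#6 0x3b→b14/s0 L1-HIT; vc=[2]
#7 0x3b→b14/s0 L1-HIT; vc=[2]
#8 0x38→b14/s0 L1-HIT; vc=[2]
#9 0x39→b14/s0 L1-HIT; vc=[2]
#10 0xb→b2/s0 VC-HIT; vc=[14]
#11 0x38→b14/s0 VC-HIT; vc=[2]
#12 0xb→b2/s0 VC-HIT; vc=[14]
#13 0xb→b2/s0 L1-HIT; vc=[14]
#14 0x3a→b14/s0 VC-HIT; vc=[2]
#15 0x3b→b14/s0 L1-HIT; vc=[2]

VC = [2]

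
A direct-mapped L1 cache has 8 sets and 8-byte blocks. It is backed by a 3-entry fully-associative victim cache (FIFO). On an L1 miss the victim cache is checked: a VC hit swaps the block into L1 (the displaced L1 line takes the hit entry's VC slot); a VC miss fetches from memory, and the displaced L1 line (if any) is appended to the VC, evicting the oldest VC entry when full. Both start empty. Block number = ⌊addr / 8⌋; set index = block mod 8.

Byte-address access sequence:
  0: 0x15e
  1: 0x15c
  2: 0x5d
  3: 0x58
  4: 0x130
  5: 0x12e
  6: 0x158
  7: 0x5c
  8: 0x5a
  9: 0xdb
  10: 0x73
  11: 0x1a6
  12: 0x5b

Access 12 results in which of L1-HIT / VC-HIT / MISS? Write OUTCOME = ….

#0 0x15e→b43/s3 MISS; vc=[]
#1 0x15c→b43/s3 L1-HIT; vc=[]
#2 0x5d→b11/s3 MISS; vc=[43]
#3 0x58→b11/s3 L1-HIT; vc=[43]
#4 0x130→b38/s6 MISS; vc=[43]
#5 0x12e→b37/s5 MISS; vc=[43]
#6 0x158→b43/s3 VC-HIT; vc=[11]
#7 0x5c→b11/s3 VC-HIT; vc=[43]
#8 0x5a→b11/s3 L1-HIT; vc=[43]
#9 0xdb→b27/s3 MISS; vc=[43,11]
#10 0x73→b14/s6 MISS; vc=[43,11,38]
#11 0x1a6→b52/s4 MISS; vc=[43,11,38]
#12 0x5b→b11/s3 VC-HIT; vc=[43,27,38]

OUTCOME = VC-HIT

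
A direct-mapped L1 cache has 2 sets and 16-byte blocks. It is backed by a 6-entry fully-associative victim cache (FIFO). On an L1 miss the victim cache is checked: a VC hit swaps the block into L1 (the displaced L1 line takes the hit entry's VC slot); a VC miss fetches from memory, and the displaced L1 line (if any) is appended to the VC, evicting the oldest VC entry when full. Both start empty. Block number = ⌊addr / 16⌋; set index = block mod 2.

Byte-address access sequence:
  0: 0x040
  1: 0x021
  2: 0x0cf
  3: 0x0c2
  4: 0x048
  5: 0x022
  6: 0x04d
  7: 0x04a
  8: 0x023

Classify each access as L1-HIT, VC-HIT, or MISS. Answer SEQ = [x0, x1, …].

#0 0x40→b4/s0 MISS; vc=[]
#1 0x21→b2/s0 MISS; vc=[4]
#2 0xcf→b12/s0 MISS; vc=[4,2]
#3 0xc2→b12/s0 L1-HIT; vc=[4,2]
#4 0x48→b4/s0 VC-HIT; vc=[12,2]
#5 0x22→b2/s0 VC-HIT; vc=[12,4]
#6 0x4d→b4/s0 VC-HIT; vc=[12,2]
#7 0x4a→b4/s0 L1-HIT; vc=[12,2]
#8 0x23→b2/s0 VC-HIT; vc=[12,4]

SEQ = [MISS, MISS, MISS, L1-HIT, VC-HIT, VC-HIT, VC-HIT, L1-HIT, VC-HIT]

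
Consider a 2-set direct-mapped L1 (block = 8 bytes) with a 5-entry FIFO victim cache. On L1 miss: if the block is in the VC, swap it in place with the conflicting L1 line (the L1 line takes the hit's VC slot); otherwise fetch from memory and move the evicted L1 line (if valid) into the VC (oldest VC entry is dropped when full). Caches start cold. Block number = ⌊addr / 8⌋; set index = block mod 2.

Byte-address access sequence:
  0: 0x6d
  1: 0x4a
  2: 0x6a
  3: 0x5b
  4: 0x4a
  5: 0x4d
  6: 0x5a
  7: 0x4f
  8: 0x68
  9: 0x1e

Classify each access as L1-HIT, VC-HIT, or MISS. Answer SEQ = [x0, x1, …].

  [0] addr=0x6d blk=13 s=1: MISS | VC []
  [1] addr=0x4a blk=9 s=1: MISS | VC [13]
  [2] addr=0x6a blk=13 s=1: VC-HIT | VC [9]
  [3] addr=0x5b blk=11 s=1: MISS | VC [9, 13]
  [4] addr=0x4a blk=9 s=1: VC-HIT | VC [11, 13]
  [5] addr=0x4d blk=9 s=1: L1-HIT | VC [11, 13]
  [6] addr=0x5a blk=11 s=1: VC-HIT | VC [9, 13]
  [7] addr=0x4f blk=9 s=1: VC-HIT | VC [11, 13]
  [8] addr=0x68 blk=13 s=1: VC-HIT | VC [11, 9]
  [9] addr=0x1e blk=3 s=1: MISS | VC [11, 9, 13]

SEQ = [MISS, MISS, VC-HIT, MISS, VC-HIT, L1-HIT, VC-HIT, VC-HIT, VC-HIT, MISS]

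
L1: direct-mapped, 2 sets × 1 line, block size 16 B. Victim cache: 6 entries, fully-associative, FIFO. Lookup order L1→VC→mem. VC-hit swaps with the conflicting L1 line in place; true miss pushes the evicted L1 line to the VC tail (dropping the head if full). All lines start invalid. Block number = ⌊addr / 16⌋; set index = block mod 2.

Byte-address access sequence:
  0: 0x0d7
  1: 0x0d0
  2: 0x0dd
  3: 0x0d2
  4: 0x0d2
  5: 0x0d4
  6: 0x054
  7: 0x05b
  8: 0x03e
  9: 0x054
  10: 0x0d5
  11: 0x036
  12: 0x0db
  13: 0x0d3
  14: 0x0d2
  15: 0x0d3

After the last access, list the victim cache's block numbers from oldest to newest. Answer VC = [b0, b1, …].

VC = [5, 3]

0: 0xd7 (blk 13, set 1) → MISS  vc=[]
1: 0xd0 (blk 13, set 1) → L1-HIT  vc=[]
2: 0xdd (blk 13, set 1) → L1-HIT  vc=[]
3: 0xd2 (blk 13, set 1) → L1-HIT  vc=[]
4: 0xd2 (blk 13, set 1) → L1-HIT  vc=[]
5: 0xd4 (blk 13, set 1) → L1-HIT  vc=[]
6: 0x54 (blk 5, set 1) → MISS  vc=[13]
7: 0x5b (blk 5, set 1) → L1-HIT  vc=[13]
8: 0x3e (blk 3, set 1) → MISS  vc=[13, 5]
9: 0x54 (blk 5, set 1) → VC-HIT  vc=[13, 3]
10: 0xd5 (blk 13, set 1) → VC-HIT  vc=[5, 3]
11: 0x36 (blk 3, set 1) → VC-HIT  vc=[5, 13]
12: 0xdb (blk 13, set 1) → VC-HIT  vc=[5, 3]
13: 0xd3 (blk 13, set 1) → L1-HIT  vc=[5, 3]
14: 0xd2 (blk 13, set 1) → L1-HIT  vc=[5, 3]
15: 0xd3 (blk 13, set 1) → L1-HIT  vc=[5, 3]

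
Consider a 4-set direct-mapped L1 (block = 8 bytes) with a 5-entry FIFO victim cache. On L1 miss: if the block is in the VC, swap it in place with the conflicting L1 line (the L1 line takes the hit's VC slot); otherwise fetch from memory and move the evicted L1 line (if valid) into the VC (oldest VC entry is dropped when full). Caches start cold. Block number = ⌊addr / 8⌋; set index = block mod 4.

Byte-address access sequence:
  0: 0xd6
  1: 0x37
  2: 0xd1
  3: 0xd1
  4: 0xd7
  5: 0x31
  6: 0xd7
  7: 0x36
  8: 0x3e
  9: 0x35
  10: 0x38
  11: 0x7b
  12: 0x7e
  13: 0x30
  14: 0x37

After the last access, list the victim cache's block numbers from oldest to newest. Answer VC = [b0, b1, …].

VC = [26, 7]

  [0] addr=0xd6 blk=26 s=2: MISS | VC []
  [1] addr=0x37 blk=6 s=2: MISS | VC [26]
  [2] addr=0xd1 blk=26 s=2: VC-HIT | VC [6]
  [3] addr=0xd1 blk=26 s=2: L1-HIT | VC [6]
  [4] addr=0xd7 blk=26 s=2: L1-HIT | VC [6]
  [5] addr=0x31 blk=6 s=2: VC-HIT | VC [26]
  [6] addr=0xd7 blk=26 s=2: VC-HIT | VC [6]
  [7] addr=0x36 blk=6 s=2: VC-HIT | VC [26]
  [8] addr=0x3e blk=7 s=3: MISS | VC [26]
  [9] addr=0x35 blk=6 s=2: L1-HIT | VC [26]
  [10] addr=0x38 blk=7 s=3: L1-HIT | VC [26]
  [11] addr=0x7b blk=15 s=3: MISS | VC [26, 7]
  [12] addr=0x7e blk=15 s=3: L1-HIT | VC [26, 7]
  [13] addr=0x30 blk=6 s=2: L1-HIT | VC [26, 7]
  [14] addr=0x37 blk=6 s=2: L1-HIT | VC [26, 7]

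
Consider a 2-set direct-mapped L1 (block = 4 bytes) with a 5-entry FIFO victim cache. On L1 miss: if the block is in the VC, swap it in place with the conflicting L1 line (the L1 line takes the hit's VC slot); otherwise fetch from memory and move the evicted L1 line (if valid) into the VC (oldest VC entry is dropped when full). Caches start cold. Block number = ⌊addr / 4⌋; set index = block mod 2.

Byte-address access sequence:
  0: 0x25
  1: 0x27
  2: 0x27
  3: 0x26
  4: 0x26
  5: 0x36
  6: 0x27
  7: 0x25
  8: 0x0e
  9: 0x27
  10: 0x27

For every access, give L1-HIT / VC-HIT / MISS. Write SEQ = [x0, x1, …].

SEQ = [MISS, L1-HIT, L1-HIT, L1-HIT, L1-HIT, MISS, VC-HIT, L1-HIT, MISS, VC-HIT, L1-HIT]

#0 0x25→b9/s1 MISS; vc=[]
#1 0x27→b9/s1 L1-HIT; vc=[]
#2 0x27→b9/s1 L1-HIT; vc=[]
#3 0x26→b9/s1 L1-HIT; vc=[]
#4 0x26→b9/s1 L1-HIT; vc=[]
#5 0x36→b13/s1 MISS; vc=[9]
#6 0x27→b9/s1 VC-HIT; vc=[13]
#7 0x25→b9/s1 L1-HIT; vc=[13]
#8 0xe→b3/s1 MISS; vc=[13,9]
#9 0x27→b9/s1 VC-HIT; vc=[13,3]
#10 0x27→b9/s1 L1-HIT; vc=[13,3]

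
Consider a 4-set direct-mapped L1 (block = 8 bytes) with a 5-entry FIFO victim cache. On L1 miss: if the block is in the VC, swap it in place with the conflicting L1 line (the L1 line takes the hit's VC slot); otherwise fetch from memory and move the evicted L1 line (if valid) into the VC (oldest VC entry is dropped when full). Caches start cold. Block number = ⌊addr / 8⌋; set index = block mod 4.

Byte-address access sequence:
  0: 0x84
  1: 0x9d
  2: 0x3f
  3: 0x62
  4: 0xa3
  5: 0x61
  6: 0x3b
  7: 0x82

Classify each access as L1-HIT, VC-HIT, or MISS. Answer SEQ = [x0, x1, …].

  [0] addr=0x84 blk=16 s=0: MISS | VC []
  [1] addr=0x9d blk=19 s=3: MISS | VC []
  [2] addr=0x3f blk=7 s=3: MISS | VC [19]
  [3] addr=0x62 blk=12 s=0: MISS | VC [19, 16]
  [4] addr=0xa3 blk=20 s=0: MISS | VC [19, 16, 12]
  [5] addr=0x61 blk=12 s=0: VC-HIT | VC [19, 16, 20]
  [6] addr=0x3b blk=7 s=3: L1-HIT | VC [19, 16, 20]
  [7] addr=0x82 blk=16 s=0: VC-HIT | VC [19, 12, 20]

SEQ = [MISS, MISS, MISS, MISS, MISS, VC-HIT, L1-HIT, VC-HIT]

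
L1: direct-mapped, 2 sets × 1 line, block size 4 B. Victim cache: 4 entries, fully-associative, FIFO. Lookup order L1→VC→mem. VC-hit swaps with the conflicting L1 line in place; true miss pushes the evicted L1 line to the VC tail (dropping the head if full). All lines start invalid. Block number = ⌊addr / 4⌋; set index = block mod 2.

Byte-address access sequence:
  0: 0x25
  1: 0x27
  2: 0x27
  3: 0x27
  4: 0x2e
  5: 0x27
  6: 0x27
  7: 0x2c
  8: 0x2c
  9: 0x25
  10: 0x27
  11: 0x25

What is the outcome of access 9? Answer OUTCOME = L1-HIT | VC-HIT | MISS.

OUTCOME = VC-HIT

0: 0x25 (blk 9, set 1) → MISS  vc=[]
1: 0x27 (blk 9, set 1) → L1-HIT  vc=[]
2: 0x27 (blk 9, set 1) → L1-HIT  vc=[]
3: 0x27 (blk 9, set 1) → L1-HIT  vc=[]
4: 0x2e (blk 11, set 1) → MISS  vc=[9]
5: 0x27 (blk 9, set 1) → VC-HIT  vc=[11]
6: 0x27 (blk 9, set 1) → L1-HIT  vc=[11]
7: 0x2c (blk 11, set 1) → VC-HIT  vc=[9]
8: 0x2c (blk 11, set 1) → L1-HIT  vc=[9]
9: 0x25 (blk 9, set 1) → VC-HIT  vc=[11]
10: 0x27 (blk 9, set 1) → L1-HIT  vc=[11]
11: 0x25 (blk 9, set 1) → L1-HIT  vc=[11]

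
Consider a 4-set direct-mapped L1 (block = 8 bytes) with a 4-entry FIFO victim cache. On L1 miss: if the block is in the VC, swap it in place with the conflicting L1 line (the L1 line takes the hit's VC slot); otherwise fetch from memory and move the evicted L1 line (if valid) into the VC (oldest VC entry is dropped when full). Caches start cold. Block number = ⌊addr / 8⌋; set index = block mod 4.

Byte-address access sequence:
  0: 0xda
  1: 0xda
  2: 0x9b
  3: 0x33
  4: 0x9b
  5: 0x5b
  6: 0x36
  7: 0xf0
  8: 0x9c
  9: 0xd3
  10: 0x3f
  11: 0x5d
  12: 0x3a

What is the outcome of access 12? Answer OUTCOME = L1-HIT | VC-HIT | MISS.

0: 0xda (blk 27, set 3) → MISS  vc=[]
1: 0xda (blk 27, set 3) → L1-HIT  vc=[]
2: 0x9b (blk 19, set 3) → MISS  vc=[27]
3: 0x33 (blk 6, set 2) → MISS  vc=[27]
4: 0x9b (blk 19, set 3) → L1-HIT  vc=[27]
5: 0x5b (blk 11, set 3) → MISS  vc=[27, 19]
6: 0x36 (blk 6, set 2) → L1-HIT  vc=[27, 19]
7: 0xf0 (blk 30, set 2) → MISS  vc=[27, 19, 6]
8: 0x9c (blk 19, set 3) → VC-HIT  vc=[27, 11, 6]
9: 0xd3 (blk 26, set 2) → MISS  vc=[27, 11, 6, 30]
10: 0x3f (blk 7, set 3) → MISS  vc=[11, 6, 30, 19]
11: 0x5d (blk 11, set 3) → VC-HIT  vc=[7, 6, 30, 19]
12: 0x3a (blk 7, set 3) → VC-HIT  vc=[11, 6, 30, 19]

OUTCOME = VC-HIT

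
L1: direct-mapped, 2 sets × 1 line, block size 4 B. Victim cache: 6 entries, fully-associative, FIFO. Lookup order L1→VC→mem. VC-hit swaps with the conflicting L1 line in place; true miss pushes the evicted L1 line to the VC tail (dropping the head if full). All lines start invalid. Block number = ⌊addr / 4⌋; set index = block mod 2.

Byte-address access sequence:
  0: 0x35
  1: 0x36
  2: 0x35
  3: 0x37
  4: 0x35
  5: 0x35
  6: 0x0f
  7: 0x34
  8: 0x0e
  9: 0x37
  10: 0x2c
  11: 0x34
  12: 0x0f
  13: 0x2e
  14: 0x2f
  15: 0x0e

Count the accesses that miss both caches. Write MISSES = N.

MISSES = 3

#0 0x35→b13/s1 MISS; vc=[]
#1 0x36→b13/s1 L1-HIT; vc=[]
#2 0x35→b13/s1 L1-HIT; vc=[]
#3 0x37→b13/s1 L1-HIT; vc=[]
#4 0x35→b13/s1 L1-HIT; vc=[]
#5 0x35→b13/s1 L1-HIT; vc=[]
#6 0xf→b3/s1 MISS; vc=[13]
#7 0x34→b13/s1 VC-HIT; vc=[3]
#8 0xe→b3/s1 VC-HIT; vc=[13]
#9 0x37→b13/s1 VC-HIT; vc=[3]
#10 0x2c→b11/s1 MISS; vc=[3,13]
#11 0x34→b13/s1 VC-HIT; vc=[3,11]
#12 0xf→b3/s1 VC-HIT; vc=[13,11]
#13 0x2e→b11/s1 VC-HIT; vc=[13,3]
#14 0x2f→b11/s1 L1-HIT; vc=[13,3]
#15 0xe→b3/s1 VC-HIT; vc=[13,11]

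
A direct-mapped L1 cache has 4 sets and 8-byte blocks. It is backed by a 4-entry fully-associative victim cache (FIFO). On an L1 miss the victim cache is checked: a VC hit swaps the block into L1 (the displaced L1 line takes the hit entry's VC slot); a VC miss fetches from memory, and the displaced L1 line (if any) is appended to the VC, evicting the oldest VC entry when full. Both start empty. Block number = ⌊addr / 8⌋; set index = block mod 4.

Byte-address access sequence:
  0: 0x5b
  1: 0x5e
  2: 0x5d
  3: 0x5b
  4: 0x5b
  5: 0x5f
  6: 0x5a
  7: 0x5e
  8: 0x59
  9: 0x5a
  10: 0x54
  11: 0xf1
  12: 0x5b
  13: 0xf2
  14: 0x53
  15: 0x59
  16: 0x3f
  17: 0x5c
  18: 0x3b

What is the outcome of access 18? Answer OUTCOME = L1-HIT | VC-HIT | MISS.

0: 0x5b (blk 11, set 3) → MISS  vc=[]
1: 0x5e (blk 11, set 3) → L1-HIT  vc=[]
2: 0x5d (blk 11, set 3) → L1-HIT  vc=[]
3: 0x5b (blk 11, set 3) → L1-HIT  vc=[]
4: 0x5b (blk 11, set 3) → L1-HIT  vc=[]
5: 0x5f (blk 11, set 3) → L1-HIT  vc=[]
6: 0x5a (blk 11, set 3) → L1-HIT  vc=[]
7: 0x5e (blk 11, set 3) → L1-HIT  vc=[]
8: 0x59 (blk 11, set 3) → L1-HIT  vc=[]
9: 0x5a (blk 11, set 3) → L1-HIT  vc=[]
10: 0x54 (blk 10, set 2) → MISS  vc=[]
11: 0xf1 (blk 30, set 2) → MISS  vc=[10]
12: 0x5b (blk 11, set 3) → L1-HIT  vc=[10]
13: 0xf2 (blk 30, set 2) → L1-HIT  vc=[10]
14: 0x53 (blk 10, set 2) → VC-HIT  vc=[30]
15: 0x59 (blk 11, set 3) → L1-HIT  vc=[30]
16: 0x3f (blk 7, set 3) → MISS  vc=[30, 11]
17: 0x5c (blk 11, set 3) → VC-HIT  vc=[30, 7]
18: 0x3b (blk 7, set 3) → VC-HIT  vc=[30, 11]

OUTCOME = VC-HIT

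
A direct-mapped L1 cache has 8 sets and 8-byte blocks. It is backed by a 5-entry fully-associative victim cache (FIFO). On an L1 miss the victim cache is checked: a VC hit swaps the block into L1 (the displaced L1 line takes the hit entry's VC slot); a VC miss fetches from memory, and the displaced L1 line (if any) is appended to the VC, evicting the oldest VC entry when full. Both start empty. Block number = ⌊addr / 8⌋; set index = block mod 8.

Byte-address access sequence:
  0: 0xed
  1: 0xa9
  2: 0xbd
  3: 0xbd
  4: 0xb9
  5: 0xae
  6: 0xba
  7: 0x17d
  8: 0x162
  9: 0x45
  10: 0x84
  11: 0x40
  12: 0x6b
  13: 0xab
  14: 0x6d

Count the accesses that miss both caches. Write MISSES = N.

MISSES = 8

  [0] addr=0xed blk=29 s=5: MISS | VC []
  [1] addr=0xa9 blk=21 s=5: MISS | VC [29]
  [2] addr=0xbd blk=23 s=7: MISS | VC [29]
  [3] addr=0xbd blk=23 s=7: L1-HIT | VC [29]
  [4] addr=0xb9 blk=23 s=7: L1-HIT | VC [29]
  [5] addr=0xae blk=21 s=5: L1-HIT | VC [29]
  [6] addr=0xba blk=23 s=7: L1-HIT | VC [29]
  [7] addr=0x17d blk=47 s=7: MISS | VC [29, 23]
  [8] addr=0x162 blk=44 s=4: MISS | VC [29, 23]
  [9] addr=0x45 blk=8 s=0: MISS | VC [29, 23]
  [10] addr=0x84 blk=16 s=0: MISS | VC [29, 23, 8]
  [11] addr=0x40 blk=8 s=0: VC-HIT | VC [29, 23, 16]
  [12] addr=0x6b blk=13 s=5: MISS | VC [29, 23, 16, 21]
  [13] addr=0xab blk=21 s=5: VC-HIT | VC [29, 23, 16, 13]
  [14] addr=0x6d blk=13 s=5: VC-HIT | VC [29, 23, 16, 21]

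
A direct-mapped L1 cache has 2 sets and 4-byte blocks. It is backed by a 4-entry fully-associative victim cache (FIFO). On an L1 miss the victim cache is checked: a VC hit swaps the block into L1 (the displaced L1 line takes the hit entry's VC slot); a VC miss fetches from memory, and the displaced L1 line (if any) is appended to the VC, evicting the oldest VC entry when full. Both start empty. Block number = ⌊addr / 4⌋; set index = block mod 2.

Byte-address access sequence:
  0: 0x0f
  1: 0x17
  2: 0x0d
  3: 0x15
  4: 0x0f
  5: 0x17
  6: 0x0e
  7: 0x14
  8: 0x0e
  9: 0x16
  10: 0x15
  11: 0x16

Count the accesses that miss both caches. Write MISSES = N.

  [0] addr=0xf blk=3 s=1: MISS | VC []
  [1] addr=0x17 blk=5 s=1: MISS | VC [3]
  [2] addr=0xd blk=3 s=1: VC-HIT | VC [5]
  [3] addr=0x15 blk=5 s=1: VC-HIT | VC [3]
  [4] addr=0xf blk=3 s=1: VC-HIT | VC [5]
  [5] addr=0x17 blk=5 s=1: VC-HIT | VC [3]
  [6] addr=0xe blk=3 s=1: VC-HIT | VC [5]
  [7] addr=0x14 blk=5 s=1: VC-HIT | VC [3]
  [8] addr=0xe blk=3 s=1: VC-HIT | VC [5]
  [9] addr=0x16 blk=5 s=1: VC-HIT | VC [3]
  [10] addr=0x15 blk=5 s=1: L1-HIT | VC [3]
  [11] addr=0x16 blk=5 s=1: L1-HIT | VC [3]

MISSES = 2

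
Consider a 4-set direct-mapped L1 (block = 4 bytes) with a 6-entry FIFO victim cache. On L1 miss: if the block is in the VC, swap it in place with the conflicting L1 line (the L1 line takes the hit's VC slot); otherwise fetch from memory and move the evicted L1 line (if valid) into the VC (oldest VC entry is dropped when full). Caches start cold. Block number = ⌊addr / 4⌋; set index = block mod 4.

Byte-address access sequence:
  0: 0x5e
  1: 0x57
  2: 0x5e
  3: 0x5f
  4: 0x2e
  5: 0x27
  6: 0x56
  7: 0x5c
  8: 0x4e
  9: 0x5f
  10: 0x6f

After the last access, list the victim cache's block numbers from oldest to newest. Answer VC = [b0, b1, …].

0: 0x5e (blk 23, set 3) → MISS  vc=[]
1: 0x57 (blk 21, set 1) → MISS  vc=[]
2: 0x5e (blk 23, set 3) → L1-HIT  vc=[]
3: 0x5f (blk 23, set 3) → L1-HIT  vc=[]
4: 0x2e (blk 11, set 3) → MISS  vc=[23]
5: 0x27 (blk 9, set 1) → MISS  vc=[23, 21]
6: 0x56 (blk 21, set 1) → VC-HIT  vc=[23, 9]
7: 0x5c (blk 23, set 3) → VC-HIT  vc=[11, 9]
8: 0x4e (blk 19, set 3) → MISS  vc=[11, 9, 23]
9: 0x5f (blk 23, set 3) → VC-HIT  vc=[11, 9, 19]
10: 0x6f (blk 27, set 3) → MISS  vc=[11, 9, 19, 23]

VC = [11, 9, 19, 23]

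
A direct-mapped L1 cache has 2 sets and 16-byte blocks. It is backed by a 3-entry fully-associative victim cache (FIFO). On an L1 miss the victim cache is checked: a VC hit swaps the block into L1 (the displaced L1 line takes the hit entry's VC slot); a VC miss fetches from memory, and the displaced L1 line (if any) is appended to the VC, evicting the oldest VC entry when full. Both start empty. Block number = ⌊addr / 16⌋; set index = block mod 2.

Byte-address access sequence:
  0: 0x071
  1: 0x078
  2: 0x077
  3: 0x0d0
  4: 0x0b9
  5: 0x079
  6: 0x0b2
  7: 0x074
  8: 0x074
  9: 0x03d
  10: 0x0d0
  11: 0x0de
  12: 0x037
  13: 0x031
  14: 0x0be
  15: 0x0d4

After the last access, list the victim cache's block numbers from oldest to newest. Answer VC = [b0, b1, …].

VC = [3, 11, 7]

0: 0x71 (blk 7, set 1) → MISS  vc=[]
1: 0x78 (blk 7, set 1) → L1-HIT  vc=[]
2: 0x77 (blk 7, set 1) → L1-HIT  vc=[]
3: 0xd0 (blk 13, set 1) → MISS  vc=[7]
4: 0xb9 (blk 11, set 1) → MISS  vc=[7, 13]
5: 0x79 (blk 7, set 1) → VC-HIT  vc=[11, 13]
6: 0xb2 (blk 11, set 1) → VC-HIT  vc=[7, 13]
7: 0x74 (blk 7, set 1) → VC-HIT  vc=[11, 13]
8: 0x74 (blk 7, set 1) → L1-HIT  vc=[11, 13]
9: 0x3d (blk 3, set 1) → MISS  vc=[11, 13, 7]
10: 0xd0 (blk 13, set 1) → VC-HIT  vc=[11, 3, 7]
11: 0xde (blk 13, set 1) → L1-HIT  vc=[11, 3, 7]
12: 0x37 (blk 3, set 1) → VC-HIT  vc=[11, 13, 7]
13: 0x31 (blk 3, set 1) → L1-HIT  vc=[11, 13, 7]
14: 0xbe (blk 11, set 1) → VC-HIT  vc=[3, 13, 7]
15: 0xd4 (blk 13, set 1) → VC-HIT  vc=[3, 11, 7]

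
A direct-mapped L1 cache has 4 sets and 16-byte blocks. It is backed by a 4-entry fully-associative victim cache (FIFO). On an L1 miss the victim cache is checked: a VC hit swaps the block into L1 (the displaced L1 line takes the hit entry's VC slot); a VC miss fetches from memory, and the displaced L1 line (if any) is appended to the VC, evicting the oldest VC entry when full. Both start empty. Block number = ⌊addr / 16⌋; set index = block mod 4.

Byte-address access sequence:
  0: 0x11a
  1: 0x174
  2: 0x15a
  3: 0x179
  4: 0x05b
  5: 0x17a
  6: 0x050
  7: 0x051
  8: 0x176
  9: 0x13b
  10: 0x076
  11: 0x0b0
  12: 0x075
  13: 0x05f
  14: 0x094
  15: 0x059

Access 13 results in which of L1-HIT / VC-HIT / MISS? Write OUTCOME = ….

0: 0x11a (blk 17, set 1) → MISS  vc=[]
1: 0x174 (blk 23, set 3) → MISS  vc=[]
2: 0x15a (blk 21, set 1) → MISS  vc=[17]
3: 0x179 (blk 23, set 3) → L1-HIT  vc=[17]
4: 0x5b (blk 5, set 1) → MISS  vc=[17, 21]
5: 0x17a (blk 23, set 3) → L1-HIT  vc=[17, 21]
6: 0x50 (blk 5, set 1) → L1-HIT  vc=[17, 21]
7: 0x51 (blk 5, set 1) → L1-HIT  vc=[17, 21]
8: 0x176 (blk 23, set 3) → L1-HIT  vc=[17, 21]
9: 0x13b (blk 19, set 3) → MISS  vc=[17, 21, 23]
10: 0x76 (blk 7, set 3) → MISS  vc=[17, 21, 23, 19]
11: 0xb0 (blk 11, set 3) → MISS  vc=[21, 23, 19, 7]
12: 0x75 (blk 7, set 3) → VC-HIT  vc=[21, 23, 19, 11]
13: 0x5f (blk 5, set 1) → L1-HIT  vc=[21, 23, 19, 11]
14: 0x94 (blk 9, set 1) → MISS  vc=[23, 19, 11, 5]
15: 0x59 (blk 5, set 1) → VC-HIT  vc=[23, 19, 11, 9]

OUTCOME = L1-HIT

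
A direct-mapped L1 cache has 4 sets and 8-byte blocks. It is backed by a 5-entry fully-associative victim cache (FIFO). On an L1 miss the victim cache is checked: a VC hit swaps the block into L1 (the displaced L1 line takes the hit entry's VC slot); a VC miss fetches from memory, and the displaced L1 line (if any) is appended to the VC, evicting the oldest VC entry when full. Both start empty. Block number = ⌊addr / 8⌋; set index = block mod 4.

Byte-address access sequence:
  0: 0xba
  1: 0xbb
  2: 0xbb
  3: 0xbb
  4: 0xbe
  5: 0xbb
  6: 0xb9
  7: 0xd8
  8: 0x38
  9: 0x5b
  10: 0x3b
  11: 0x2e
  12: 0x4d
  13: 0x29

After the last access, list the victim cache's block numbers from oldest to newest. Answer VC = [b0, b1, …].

  [0] addr=0xba blk=23 s=3: MISS | VC []
  [1] addr=0xbb blk=23 s=3: L1-HIT | VC []
  [2] addr=0xbb blk=23 s=3: L1-HIT | VC []
  [3] addr=0xbb blk=23 s=3: L1-HIT | VC []
  [4] addr=0xbe blk=23 s=3: L1-HIT | VC []
  [5] addr=0xbb blk=23 s=3: L1-HIT | VC []
  [6] addr=0xb9 blk=23 s=3: L1-HIT | VC []
  [7] addr=0xd8 blk=27 s=3: MISS | VC [23]
  [8] addr=0x38 blk=7 s=3: MISS | VC [23, 27]
  [9] addr=0x5b blk=11 s=3: MISS | VC [23, 27, 7]
  [10] addr=0x3b blk=7 s=3: VC-HIT | VC [23, 27, 11]
  [11] addr=0x2e blk=5 s=1: MISS | VC [23, 27, 11]
  [12] addr=0x4d blk=9 s=1: MISS | VC [23, 27, 11, 5]
  [13] addr=0x29 blk=5 s=1: VC-HIT | VC [23, 27, 11, 9]

VC = [23, 27, 11, 9]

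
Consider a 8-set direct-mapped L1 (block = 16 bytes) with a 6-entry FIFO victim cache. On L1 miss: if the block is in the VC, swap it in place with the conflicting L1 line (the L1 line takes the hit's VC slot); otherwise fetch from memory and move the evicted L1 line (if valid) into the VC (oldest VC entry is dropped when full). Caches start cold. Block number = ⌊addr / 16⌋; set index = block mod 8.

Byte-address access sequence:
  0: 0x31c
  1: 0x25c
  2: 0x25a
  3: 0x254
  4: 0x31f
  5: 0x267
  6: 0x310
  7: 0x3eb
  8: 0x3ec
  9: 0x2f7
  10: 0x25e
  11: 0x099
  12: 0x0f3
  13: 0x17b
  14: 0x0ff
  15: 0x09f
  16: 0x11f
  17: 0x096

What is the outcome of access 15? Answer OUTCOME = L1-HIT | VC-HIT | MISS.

  [0] addr=0x31c blk=49 s=1: MISS | VC []
  [1] addr=0x25c blk=37 s=5: MISS | VC []
  [2] addr=0x25a blk=37 s=5: L1-HIT | VC []
  [3] addr=0x254 blk=37 s=5: L1-HIT | VC []
  [4] addr=0x31f blk=49 s=1: L1-HIT | VC []
  [5] addr=0x267 blk=38 s=6: MISS | VC []
  [6] addr=0x310 blk=49 s=1: L1-HIT | VC []
  [7] addr=0x3eb blk=62 s=6: MISS | VC [38]
  [8] addr=0x3ec blk=62 s=6: L1-HIT | VC [38]
  [9] addr=0x2f7 blk=47 s=7: MISS | VC [38]
  [10] addr=0x25e blk=37 s=5: L1-HIT | VC [38]
  [11] addr=0x99 blk=9 s=1: MISS | VC [38, 49]
  [12] addr=0xf3 blk=15 s=7: MISS | VC [38, 49, 47]
  [13] addr=0x17b blk=23 s=7: MISS | VC [38, 49, 47, 15]
  [14] addr=0xff blk=15 s=7: VC-HIT | VC [38, 49, 47, 23]
  [15] addr=0x9f blk=9 s=1: L1-HIT | VC [38, 49, 47, 23]
  [16] addr=0x11f blk=17 s=1: MISS | VC [38, 49, 47, 23, 9]
  [17] addr=0x96 blk=9 s=1: VC-HIT | VC [38, 49, 47, 23, 17]

OUTCOME = L1-HIT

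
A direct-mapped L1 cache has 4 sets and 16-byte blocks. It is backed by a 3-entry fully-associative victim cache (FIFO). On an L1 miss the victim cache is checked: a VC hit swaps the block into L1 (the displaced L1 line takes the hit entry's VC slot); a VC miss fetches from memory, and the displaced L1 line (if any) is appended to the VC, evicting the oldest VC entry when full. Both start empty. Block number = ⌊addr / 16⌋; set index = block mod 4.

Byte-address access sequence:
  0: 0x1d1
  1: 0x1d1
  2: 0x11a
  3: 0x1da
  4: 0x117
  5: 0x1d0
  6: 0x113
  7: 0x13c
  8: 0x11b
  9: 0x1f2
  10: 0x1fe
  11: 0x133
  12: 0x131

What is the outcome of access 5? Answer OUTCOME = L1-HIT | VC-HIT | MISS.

  [0] addr=0x1d1 blk=29 s=1: MISS | VC []
  [1] addr=0x1d1 blk=29 s=1: L1-HIT | VC []
  [2] addr=0x11a blk=17 s=1: MISS | VC [29]
  [3] addr=0x1da blk=29 s=1: VC-HIT | VC [17]
  [4] addr=0x117 blk=17 s=1: VC-HIT | VC [29]
  [5] addr=0x1d0 blk=29 s=1: VC-HIT | VC [17]
  [6] addr=0x113 blk=17 s=1: VC-HIT | VC [29]
  [7] addr=0x13c blk=19 s=3: MISS | VC [29]
  [8] addr=0x11b blk=17 s=1: L1-HIT | VC [29]
  [9] addr=0x1f2 blk=31 s=3: MISS | VC [29, 19]
  [10] addr=0x1fe blk=31 s=3: L1-HIT | VC [29, 19]
  [11] addr=0x133 blk=19 s=3: VC-HIT | VC [29, 31]
  [12] addr=0x131 blk=19 s=3: L1-HIT | VC [29, 31]

OUTCOME = VC-HIT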